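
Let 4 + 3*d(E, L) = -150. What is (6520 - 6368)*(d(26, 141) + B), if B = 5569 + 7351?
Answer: 5868112/3 ≈ 1.9560e+6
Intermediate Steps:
d(E, L) = -154/3 (d(E, L) = -4/3 + (⅓)*(-150) = -4/3 - 50 = -154/3)
B = 12920
(6520 - 6368)*(d(26, 141) + B) = (6520 - 6368)*(-154/3 + 12920) = 152*(38606/3) = 5868112/3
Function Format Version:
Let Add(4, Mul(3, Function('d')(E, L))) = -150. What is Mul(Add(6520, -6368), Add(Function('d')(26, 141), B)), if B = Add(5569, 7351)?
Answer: Rational(5868112, 3) ≈ 1.9560e+6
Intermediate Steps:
Function('d')(E, L) = Rational(-154, 3) (Function('d')(E, L) = Add(Rational(-4, 3), Mul(Rational(1, 3), -150)) = Add(Rational(-4, 3), -50) = Rational(-154, 3))
B = 12920
Mul(Add(6520, -6368), Add(Function('d')(26, 141), B)) = Mul(Add(6520, -6368), Add(Rational(-154, 3), 12920)) = Mul(152, Rational(38606, 3)) = Rational(5868112, 3)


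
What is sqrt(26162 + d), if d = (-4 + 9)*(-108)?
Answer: sqrt(25622) ≈ 160.07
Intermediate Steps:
d = -540 (d = 5*(-108) = -540)
sqrt(26162 + d) = sqrt(26162 - 540) = sqrt(25622)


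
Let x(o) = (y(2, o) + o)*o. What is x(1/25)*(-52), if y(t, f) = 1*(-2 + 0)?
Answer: 2548/625 ≈ 4.0768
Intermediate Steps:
y(t, f) = -2 (y(t, f) = 1*(-2) = -2)
x(o) = o*(-2 + o) (x(o) = (-2 + o)*o = o*(-2 + o))
x(1/25)*(-52) = ((-2 + 1/25)/25)*(-52) = ((1/25)*(-49/25))*(-52) = -49/625*(-52) = 2548/625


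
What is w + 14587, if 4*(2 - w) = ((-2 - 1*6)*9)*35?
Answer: 15219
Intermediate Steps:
w = 632 (w = 2 - (-2 - 1*6)*9*35/4 = 2 - (-2 - 6)*9*35/4 = 2 - (-8*9)*35/4 = 2 - (-18)*35 = 2 - ¼*(-2520) = 2 + 630 = 632)
w + 14587 = 632 + 14587 = 15219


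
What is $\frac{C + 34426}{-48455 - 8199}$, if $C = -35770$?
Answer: $\frac{672}{28327} \approx 0.023723$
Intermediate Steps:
$\frac{C + 34426}{-48455 - 8199} = \frac{-35770 + 34426}{-48455 - 8199} = - \frac{1344}{-56654} = \left(-1344\right) \left(- \frac{1}{56654}\right) = \frac{672}{28327}$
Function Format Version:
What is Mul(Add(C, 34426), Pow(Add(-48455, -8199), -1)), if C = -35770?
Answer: Rational(672, 28327) ≈ 0.023723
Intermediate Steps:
Mul(Add(C, 34426), Pow(Add(-48455, -8199), -1)) = Mul(Add(-35770, 34426), Pow(Add(-48455, -8199), -1)) = Mul(-1344, Pow(-56654, -1)) = Mul(-1344, Rational(-1, 56654)) = Rational(672, 28327)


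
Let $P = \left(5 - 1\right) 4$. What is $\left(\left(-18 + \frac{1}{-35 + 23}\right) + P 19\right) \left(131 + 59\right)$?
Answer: $\frac{325945}{6} \approx 54324.0$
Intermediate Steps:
$P = 16$ ($P = 4 \cdot 4 = 16$)
$\left(\left(-18 + \frac{1}{-35 + 23}\right) + P 19\right) \left(131 + 59\right) = \left(\left(-18 + \frac{1}{-35 + 23}\right) + 16 \cdot 19\right) \left(131 + 59\right) = \left(\left(-18 + \frac{1}{-12}\right) + 304\right) 190 = \left(\left(-18 - \frac{1}{12}\right) + 304\right) 190 = \left(- \frac{217}{12} + 304\right) 190 = \frac{3431}{12} \cdot 190 = \frac{325945}{6}$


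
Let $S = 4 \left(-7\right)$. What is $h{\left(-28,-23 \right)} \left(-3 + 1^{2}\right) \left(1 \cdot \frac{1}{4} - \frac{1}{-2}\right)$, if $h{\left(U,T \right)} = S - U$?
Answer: $0$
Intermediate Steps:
$S = -28$
$h{\left(U,T \right)} = -28 - U$
$h{\left(-28,-23 \right)} \left(-3 + 1^{2}\right) \left(1 \cdot \frac{1}{4} - \frac{1}{-2}\right) = \left(-28 - -28\right) \left(-3 + 1^{2}\right) \left(1 \cdot \frac{1}{4} - \frac{1}{-2}\right) = \left(-28 + 28\right) \left(-3 + 1\right) \left(1 \cdot \frac{1}{4} - - \frac{1}{2}\right) = 0 \left(- 2 \left(\frac{1}{4} + \frac{1}{2}\right)\right) = 0 \left(\left(-2\right) \frac{3}{4}\right) = 0 \left(- \frac{3}{2}\right) = 0$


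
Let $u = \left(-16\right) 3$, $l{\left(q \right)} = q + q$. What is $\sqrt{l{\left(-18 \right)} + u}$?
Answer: $2 i \sqrt{21} \approx 9.1651 i$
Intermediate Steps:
$l{\left(q \right)} = 2 q$
$u = -48$
$\sqrt{l{\left(-18 \right)} + u} = \sqrt{2 \left(-18\right) - 48} = \sqrt{-36 - 48} = \sqrt{-84} = 2 i \sqrt{21}$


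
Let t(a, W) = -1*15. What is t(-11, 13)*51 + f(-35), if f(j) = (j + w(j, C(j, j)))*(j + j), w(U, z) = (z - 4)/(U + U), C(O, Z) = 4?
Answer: 1685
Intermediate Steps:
w(U, z) = (-4 + z)/(2*U) (w(U, z) = (-4 + z)/((2*U)) = (-4 + z)*(1/(2*U)) = (-4 + z)/(2*U))
t(a, W) = -15
f(j) = 2*j² (f(j) = (j + (-4 + 4)/(2*j))*(j + j) = (j + (½)*0/j)*(2*j) = (j + 0)*(2*j) = j*(2*j) = 2*j²)
t(-11, 13)*51 + f(-35) = -15*51 + 2*(-35)² = -765 + 2*1225 = -765 + 2450 = 1685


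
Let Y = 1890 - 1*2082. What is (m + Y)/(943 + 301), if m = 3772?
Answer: 895/311 ≈ 2.8778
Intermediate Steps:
Y = -192 (Y = 1890 - 2082 = -192)
(m + Y)/(943 + 301) = (3772 - 192)/(943 + 301) = 3580/1244 = 3580*(1/1244) = 895/311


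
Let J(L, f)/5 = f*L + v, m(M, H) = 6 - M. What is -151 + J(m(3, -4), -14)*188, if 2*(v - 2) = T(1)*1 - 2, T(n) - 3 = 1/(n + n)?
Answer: -37046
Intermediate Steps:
T(n) = 3 + 1/(2*n) (T(n) = 3 + 1/(n + n) = 3 + 1/(2*n))
v = 11/4 (v = 2 + ((3 + (½)/1)*1 - 2)/2 = 2 + ((3 + (½)*1)*1 - 2)/2 = 2 + ((3 + ½)*1 - 2)/2 = 2 + ((7/2)*1 - 2)/2 = 2 + (7/2 - 2)/2 = 2 + (½)*(3/2) = 2 + ¾ = 11/4 ≈ 2.7500)
J(L, f) = 55/4 + 5*L*f (J(L, f) = 5*(f*L + 11/4) = 5*(L*f + 11/4) = 5*(11/4 + L*f) = 55/4 + 5*L*f)
-151 + J(m(3, -4), -14)*188 = -151 + (55/4 + 5*(6 - 1*3)*(-14))*188 = -151 + (55/4 + 5*(6 - 3)*(-14))*188 = -151 + (55/4 + 5*3*(-14))*188 = -151 + (55/4 - 210)*188 = -151 - 785/4*188 = -151 - 36895 = -37046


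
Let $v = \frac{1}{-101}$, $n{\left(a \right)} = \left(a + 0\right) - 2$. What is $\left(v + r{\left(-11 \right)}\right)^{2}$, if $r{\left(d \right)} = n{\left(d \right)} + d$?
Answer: $\frac{5880625}{10201} \approx 576.48$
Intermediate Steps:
$n{\left(a \right)} = -2 + a$ ($n{\left(a \right)} = a - 2 = -2 + a$)
$r{\left(d \right)} = -2 + 2 d$ ($r{\left(d \right)} = \left(-2 + d\right) + d = -2 + 2 d$)
$v = - \frac{1}{101} \approx -0.009901$
$\left(v + r{\left(-11 \right)}\right)^{2} = \left(- \frac{1}{101} + \left(-2 + 2 \left(-11\right)\right)\right)^{2} = \left(- \frac{1}{101} - 24\right)^{2} = \left(- \frac{2425}{101}\right)^{2} = \frac{5880625}{10201}$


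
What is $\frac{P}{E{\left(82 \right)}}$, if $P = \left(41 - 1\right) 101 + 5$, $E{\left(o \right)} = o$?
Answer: $\frac{4045}{82} \approx 49.329$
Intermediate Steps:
$P = 4045$ ($P = \left(41 - 1\right) 101 + 5 = 40 \cdot 101 + 5 = 4040 + 5 = 4045$)
$\frac{P}{E{\left(82 \right)}} = \frac{4045}{82}$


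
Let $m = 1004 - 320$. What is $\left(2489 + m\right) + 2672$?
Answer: $5845$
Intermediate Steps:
$m = 684$
$\left(2489 + m\right) + 2672 = \left(2489 + 684\right) + 2672 = 3173 + 2672 = 5845$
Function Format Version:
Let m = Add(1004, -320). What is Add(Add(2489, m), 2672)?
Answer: 5845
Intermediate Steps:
m = 684
Add(Add(2489, m), 2672) = Add(Add(2489, 684), 2672) = Add(3173, 2672) = 5845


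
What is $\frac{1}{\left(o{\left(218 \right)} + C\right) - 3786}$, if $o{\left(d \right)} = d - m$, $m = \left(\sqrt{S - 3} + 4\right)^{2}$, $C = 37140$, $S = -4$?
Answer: $\frac{i}{8 \sqrt{7} + 33563 i} \approx 2.9795 \cdot 10^{-5} + 1.879 \cdot 10^{-8} i$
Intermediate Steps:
$m = \left(4 + i \sqrt{7}\right)^{2}$ ($m = \left(\sqrt{-4 - 3} + 4\right)^{2} = \left(\sqrt{-7} + 4\right)^{2} = \left(i \sqrt{7} + 4\right)^{2} = \left(4 + i \sqrt{7}\right)^{2} \approx 9.0 + 21.166 i$)
$o{\left(d \right)} = d - \left(4 + i \sqrt{7}\right)^{2}$
$\frac{1}{\left(o{\left(218 \right)} + C\right) - 3786} = \frac{1}{\left(\left(218 - \left(4 + i \sqrt{7}\right)^{2}\right) + 37140\right) - 3786} = \frac{1}{\left(37358 - \left(4 + i \sqrt{7}\right)^{2}\right) - 3786} = \frac{1}{33572 - \left(4 + i \sqrt{7}\right)^{2}}$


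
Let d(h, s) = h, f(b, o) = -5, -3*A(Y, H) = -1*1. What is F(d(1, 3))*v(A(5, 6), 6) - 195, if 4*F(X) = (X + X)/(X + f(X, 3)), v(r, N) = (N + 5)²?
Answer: -1681/8 ≈ -210.13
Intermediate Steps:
A(Y, H) = ⅓ (A(Y, H) = -(-1)/3 = -⅓*(-1) = ⅓)
v(r, N) = (5 + N)²
F(X) = X/(2*(-5 + X)) (F(X) = ((X + X)/(X - 5))/4 = ((2*X)/(-5 + X))/4 = (2*X/(-5 + X))/4 = X/(2*(-5 + X)))
F(d(1, 3))*v(A(5, 6), 6) - 195 = ((½)*1/(-5 + 1))*(5 + 6)² - 195 = ((½)*1/(-4))*11² - 195 = ((½)*1*(-¼))*121 - 195 = -⅛*121 - 195 = -121/8 - 195 = -1681/8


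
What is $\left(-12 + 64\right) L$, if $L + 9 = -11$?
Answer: $-1040$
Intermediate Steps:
$L = -20$ ($L = -9 - 11 = -20$)
$\left(-12 + 64\right) L = \left(-12 + 64\right) \left(-20\right) = 52 \left(-20\right) = -1040$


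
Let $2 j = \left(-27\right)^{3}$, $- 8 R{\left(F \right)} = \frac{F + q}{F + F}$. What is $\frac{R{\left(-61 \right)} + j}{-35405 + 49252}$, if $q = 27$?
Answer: $- \frac{4802669}{6757336} \approx -0.71073$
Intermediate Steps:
$R{\left(F \right)} = - \frac{27 + F}{16 F}$ ($R{\left(F \right)} = - \frac{\left(F + 27\right) \frac{1}{F + F}}{8} = - \frac{\left(27 + F\right) \frac{1}{2 F}}{8} = - \frac{\frac{1}{2} \frac{1}{F} \left(27 + F\right)}{8} = - \frac{27 + F}{16 F}$)
$j = - \frac{19683}{2}$ ($j = \frac{\left(-27\right)^{3}}{2} = \frac{1}{2} \left(-19683\right) = - \frac{19683}{2} \approx -9841.5$)
$\frac{R{\left(-61 \right)} + j}{-35405 + 49252} = \frac{\frac{-27 - -61}{16 \left(-61\right)} - \frac{19683}{2}}{-35405 + 49252} = \frac{\frac{1}{16} \left(- \frac{1}{61}\right) \left(-27 + 61\right) - \frac{19683}{2}}{13847} = \left(\frac{1}{16} \left(- \frac{1}{61}\right) 34 - \frac{19683}{2}\right) \frac{1}{13847} = \left(- \frac{17}{488} - \frac{19683}{2}\right) \frac{1}{13847} = \left(- \frac{4802669}{488}\right) \frac{1}{13847} = - \frac{4802669}{6757336}$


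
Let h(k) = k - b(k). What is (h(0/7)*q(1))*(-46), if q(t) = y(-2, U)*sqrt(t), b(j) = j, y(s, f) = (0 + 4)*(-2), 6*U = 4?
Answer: 0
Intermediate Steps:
U = 2/3 (U = (1/6)*4 = 2/3 ≈ 0.66667)
y(s, f) = -8 (y(s, f) = 4*(-2) = -8)
q(t) = -8*sqrt(t)
h(k) = 0 (h(k) = k - k = 0)
(h(0/7)*q(1))*(-46) = (0*(-8*sqrt(1)))*(-46) = (0*(-8*1))*(-46) = (0*(-8))*(-46) = 0*(-46) = 0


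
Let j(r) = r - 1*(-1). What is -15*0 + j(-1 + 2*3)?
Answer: 6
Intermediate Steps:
j(r) = 1 + r (j(r) = r + 1 = 1 + r)
-15*0 + j(-1 + 2*3) = -15*0 + (1 + (-1 + 2*3)) = 0 + (1 + (-1 + 6)) = 0 + (1 + 5) = 0 + 6 = 6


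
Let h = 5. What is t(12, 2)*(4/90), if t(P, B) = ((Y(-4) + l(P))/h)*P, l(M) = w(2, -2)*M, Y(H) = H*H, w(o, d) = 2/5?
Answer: 832/375 ≈ 2.2187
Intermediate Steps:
w(o, d) = ⅖ (w(o, d) = 2*(⅕) = ⅖)
Y(H) = H²
l(M) = 2*M/5
t(P, B) = P*(16/5 + 2*P/25) (t(P, B) = (((-4)² + 2*P/5)/5)*P = ((16 + 2*P/5)*(⅕))*P = (16/5 + 2*P/25)*P = P*(16/5 + 2*P/25))
t(12, 2)*(4/90) = ((2/25)*12*(40 + 12))*(4/90) = ((2/25)*12*52)*(4*(1/90)) = (1248/25)*(2/45) = 832/375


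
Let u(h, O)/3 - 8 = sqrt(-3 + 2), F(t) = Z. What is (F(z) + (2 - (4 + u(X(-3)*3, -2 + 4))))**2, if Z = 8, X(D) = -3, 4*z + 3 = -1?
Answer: 315 + 108*I ≈ 315.0 + 108.0*I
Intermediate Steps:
z = -1 (z = -3/4 + (1/4)*(-1) = -3/4 - 1/4 = -1)
F(t) = 8
u(h, O) = 24 + 3*I (u(h, O) = 24 + 3*sqrt(-3 + 2) = 24 + 3*sqrt(-1) = 24 + 3*I)
(F(z) + (2 - (4 + u(X(-3)*3, -2 + 4))))**2 = (8 + (2 - (4 + (24 + 3*I))))**2 = (8 + (2 - (28 + 3*I)))**2 = (8 + (2 + (-28 - 3*I)))**2 = (8 + (-26 - 3*I))**2 = (-18 - 3*I)**2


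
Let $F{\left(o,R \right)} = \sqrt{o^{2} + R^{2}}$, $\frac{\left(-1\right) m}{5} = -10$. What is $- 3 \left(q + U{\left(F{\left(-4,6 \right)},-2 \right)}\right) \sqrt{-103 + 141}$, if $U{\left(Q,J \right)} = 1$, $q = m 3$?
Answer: $- 453 \sqrt{38} \approx -2792.5$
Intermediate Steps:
$m = 50$ ($m = \left(-5\right) \left(-10\right) = 50$)
$F{\left(o,R \right)} = \sqrt{R^{2} + o^{2}}$
$q = 150$ ($q = 50 \cdot 3 = 150$)
$- 3 \left(q + U{\left(F{\left(-4,6 \right)},-2 \right)}\right) \sqrt{-103 + 141} = - 3 \left(150 + 1\right) \sqrt{-103 + 141} = \left(-3\right) 151 \sqrt{38} = - 453 \sqrt{38}$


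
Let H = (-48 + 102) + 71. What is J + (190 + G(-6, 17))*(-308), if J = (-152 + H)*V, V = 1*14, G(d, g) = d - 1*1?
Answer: -56742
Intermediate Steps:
G(d, g) = -1 + d (G(d, g) = d - 1 = -1 + d)
V = 14
H = 125 (H = 54 + 71 = 125)
J = -378 (J = (-152 + 125)*14 = -27*14 = -378)
J + (190 + G(-6, 17))*(-308) = -378 + (190 + (-1 - 6))*(-308) = -378 + (190 - 7)*(-308) = -378 + 183*(-308) = -378 - 56364 = -56742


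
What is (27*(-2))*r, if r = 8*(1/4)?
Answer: -108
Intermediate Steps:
r = 2 (r = 8*(1*(¼)) = 8*(¼) = 2)
(27*(-2))*r = (27*(-2))*2 = -54*2 = -108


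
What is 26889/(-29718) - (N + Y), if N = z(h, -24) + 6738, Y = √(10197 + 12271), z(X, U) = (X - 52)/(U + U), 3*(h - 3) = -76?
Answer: -1602502357/237744 - 2*√5617 ≈ -6890.3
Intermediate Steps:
h = -67/3 (h = 3 + (⅓)*(-76) = 3 - 76/3 = -67/3 ≈ -22.333)
z(X, U) = (-52 + X)/(2*U) (z(X, U) = (-52 + X)/((2*U)) = (-52 + X)*(1/(2*U)) = (-52 + X)/(2*U))
Y = 2*√5617 (Y = √22468 = 2*√5617 ≈ 149.89)
N = 970495/144 (N = (½)*(-52 - 67/3)/(-24) + 6738 = (½)*(-1/24)*(-223/3) + 6738 = 223/144 + 6738 = 970495/144 ≈ 6739.5)
26889/(-29718) - (N + Y) = 26889/(-29718) - (970495/144 + 2*√5617) = 26889*(-1/29718) + (-970495/144 - 2*√5617) = -8963/9906 + (-970495/144 - 2*√5617) = -1602502357/237744 - 2*√5617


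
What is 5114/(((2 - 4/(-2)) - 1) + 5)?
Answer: 2557/4 ≈ 639.25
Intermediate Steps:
5114/(((2 - 4/(-2)) - 1) + 5) = 5114/(((2 - 4*(-½)) - 1) + 5) = 5114/(((2 + 2) - 1) + 5) = 5114/((4 - 1) + 5) = 5114/(3 + 5) = 5114/8 = 5114*(⅛) = 2557/4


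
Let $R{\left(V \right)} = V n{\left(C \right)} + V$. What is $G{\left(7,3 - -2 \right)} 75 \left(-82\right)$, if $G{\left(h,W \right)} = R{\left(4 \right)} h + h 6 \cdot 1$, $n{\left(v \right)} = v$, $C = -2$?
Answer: $-86100$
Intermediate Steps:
$R{\left(V \right)} = - V$ ($R{\left(V \right)} = V \left(-2\right) + V = - 2 V + V = - V$)
$G{\left(h,W \right)} = 2 h$ ($G{\left(h,W \right)} = \left(-1\right) 4 h + h 6 \cdot 1 = - 4 h + 6 h 1 = - 4 h + 6 h = 2 h$)
$G{\left(7,3 - -2 \right)} 75 \left(-82\right) = 2 \cdot 7 \cdot 75 \left(-82\right) = 14 \cdot 75 \left(-82\right) = 1050 \left(-82\right) = -86100$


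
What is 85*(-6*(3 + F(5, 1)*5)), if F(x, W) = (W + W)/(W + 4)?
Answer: -2550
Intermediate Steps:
F(x, W) = 2*W/(4 + W) (F(x, W) = (2*W)/(4 + W) = 2*W/(4 + W))
85*(-6*(3 + F(5, 1)*5)) = 85*(-6*(3 + (2*1/(4 + 1))*5)) = 85*(-6*(3 + (2*1/5)*5)) = 85*(-6*(3 + (2*1*(⅕))*5)) = 85*(-6*(3 + (⅖)*5)) = 85*(-6*(3 + 2)) = 85*(-6*5) = 85*(-30) = -2550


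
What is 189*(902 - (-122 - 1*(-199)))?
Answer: 155925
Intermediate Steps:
189*(902 - (-122 - 1*(-199))) = 189*(902 - (-122 + 199)) = 189*(902 - 1*77) = 189*(902 - 77) = 189*825 = 155925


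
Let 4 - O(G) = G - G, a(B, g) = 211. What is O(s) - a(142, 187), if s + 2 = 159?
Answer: -207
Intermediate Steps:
s = 157 (s = -2 + 159 = 157)
O(G) = 4 (O(G) = 4 - (G - G) = 4 - 1*0 = 4 + 0 = 4)
O(s) - a(142, 187) = 4 - 1*211 = 4 - 211 = -207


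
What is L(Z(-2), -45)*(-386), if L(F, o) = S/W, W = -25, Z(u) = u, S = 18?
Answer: 6948/25 ≈ 277.92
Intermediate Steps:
L(F, o) = -18/25 (L(F, o) = 18/(-25) = 18*(-1/25) = -18/25)
L(Z(-2), -45)*(-386) = -18/25*(-386) = 6948/25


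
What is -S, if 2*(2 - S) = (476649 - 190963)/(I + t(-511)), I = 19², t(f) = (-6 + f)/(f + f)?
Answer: 145246628/369459 ≈ 393.13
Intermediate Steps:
t(f) = (-6 + f)/(2*f) (t(f) = (-6 + f)/((2*f)) = (-6 + f)*(1/(2*f)) = (-6 + f)/(2*f))
I = 361
S = -145246628/369459 (S = 2 - (476649 - 190963)/(2*(361 + (½)*(-6 - 511)/(-511))) = 2 - 142843/(361 + (½)*(-1/511)*(-517)) = 2 - 142843/(361 + 517/1022) = 2 - 142843/369459/1022 = 2 - 142843*1022/369459 = 2 - ½*291971092/369459 = 2 - 145985546/369459 = -145246628/369459 ≈ -393.13)
-S = -1*(-145246628/369459) = 145246628/369459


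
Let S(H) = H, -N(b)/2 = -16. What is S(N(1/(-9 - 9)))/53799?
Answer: 32/53799 ≈ 0.00059481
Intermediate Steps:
N(b) = 32 (N(b) = -2*(-16) = 32)
S(N(1/(-9 - 9)))/53799 = 32/53799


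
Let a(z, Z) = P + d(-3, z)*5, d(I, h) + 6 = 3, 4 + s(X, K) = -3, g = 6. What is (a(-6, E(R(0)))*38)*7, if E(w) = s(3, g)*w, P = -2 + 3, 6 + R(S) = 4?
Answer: -3724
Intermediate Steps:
s(X, K) = -7 (s(X, K) = -4 - 3 = -7)
d(I, h) = -3 (d(I, h) = -6 + 3 = -3)
R(S) = -2 (R(S) = -6 + 4 = -2)
P = 1
E(w) = -7*w
a(z, Z) = -14 (a(z, Z) = 1 - 3*5 = 1 - 15 = -14)
(a(-6, E(R(0)))*38)*7 = -14*38*7 = -532*7 = -3724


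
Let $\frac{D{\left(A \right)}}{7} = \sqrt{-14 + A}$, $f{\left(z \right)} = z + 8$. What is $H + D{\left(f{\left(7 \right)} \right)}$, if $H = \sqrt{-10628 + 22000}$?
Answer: $7 + 2 \sqrt{2843} \approx 113.64$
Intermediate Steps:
$f{\left(z \right)} = 8 + z$
$D{\left(A \right)} = 7 \sqrt{-14 + A}$
$H = 2 \sqrt{2843}$ ($H = \sqrt{11372} = 2 \sqrt{2843} \approx 106.64$)
$H + D{\left(f{\left(7 \right)} \right)} = 2 \sqrt{2843} + 7 \sqrt{-14 + \left(8 + 7\right)} = 2 \sqrt{2843} + 7 \sqrt{-14 + 15} = 2 \sqrt{2843} + 7 \sqrt{1} = 2 \sqrt{2843} + 7 \cdot 1 = 2 \sqrt{2843} + 7 = 7 + 2 \sqrt{2843}$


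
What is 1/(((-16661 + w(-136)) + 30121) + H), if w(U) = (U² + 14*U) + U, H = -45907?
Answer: -1/15991 ≈ -6.2535e-5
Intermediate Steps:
w(U) = U² + 15*U
1/(((-16661 + w(-136)) + 30121) + H) = 1/(((-16661 - 136*(15 - 136)) + 30121) - 45907) = 1/(((-16661 - 136*(-121)) + 30121) - 45907) = 1/(((-16661 + 16456) + 30121) - 45907) = 1/((-205 + 30121) - 45907) = 1/(29916 - 45907) = 1/(-15991) = -1/15991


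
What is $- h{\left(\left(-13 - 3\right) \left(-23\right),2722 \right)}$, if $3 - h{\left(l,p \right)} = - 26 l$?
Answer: $-9571$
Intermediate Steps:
$h{\left(l,p \right)} = 3 + 26 l$ ($h{\left(l,p \right)} = 3 - - 26 l = 3 + 26 l$)
$- h{\left(\left(-13 - 3\right) \left(-23\right),2722 \right)} = - (3 + 26 \left(-13 - 3\right) \left(-23\right)) = - (3 + 26 \left(\left(-16\right) \left(-23\right)\right)) = - (3 + 26 \cdot 368) = - (3 + 9568) = \left(-1\right) 9571 = -9571$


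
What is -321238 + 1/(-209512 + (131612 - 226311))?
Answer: -97724133219/304211 ≈ -3.2124e+5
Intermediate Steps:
-321238 + 1/(-209512 + (131612 - 226311)) = -321238 + 1/(-209512 - 94699) = -321238 + 1/(-304211) = -321238 - 1/304211 = -97724133219/304211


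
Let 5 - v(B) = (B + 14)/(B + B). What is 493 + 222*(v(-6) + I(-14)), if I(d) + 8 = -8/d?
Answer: 713/7 ≈ 101.86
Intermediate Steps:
v(B) = 5 - (14 + B)/(2*B) (v(B) = 5 - (B + 14)/(B + B) = 5 - (14 + B)/(2*B))
I(d) = -8 - 8/d
493 + 222*(v(-6) + I(-14)) = 493 + 222*((9/2 - 7/(-6)) + (-8 - 8/(-14))) = 493 + 222*((9/2 - 7*(-⅙)) + (-8 - 8*(-1/14))) = 493 + 222*((9/2 + 7/6) + (-8 + 4/7)) = 493 + 222*(17/3 - 52/7) = 493 + 222*(-37/21) = 493 - 2738/7 = 713/7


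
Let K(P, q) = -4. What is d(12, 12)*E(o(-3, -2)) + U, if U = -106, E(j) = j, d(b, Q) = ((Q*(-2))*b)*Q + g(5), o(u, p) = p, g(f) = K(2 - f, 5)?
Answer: 6814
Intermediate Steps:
g(f) = -4
d(b, Q) = -4 - 2*b*Q**2 (d(b, Q) = ((Q*(-2))*b)*Q - 4 = ((-2*Q)*b)*Q - 4 = (-2*Q*b)*Q - 4 = -2*b*Q**2 - 4 = -4 - 2*b*Q**2)
d(12, 12)*E(o(-3, -2)) + U = (-4 - 2*12*12**2)*(-2) - 106 = (-4 - 2*12*144)*(-2) - 106 = (-4 - 3456)*(-2) - 106 = -3460*(-2) - 106 = 6920 - 106 = 6814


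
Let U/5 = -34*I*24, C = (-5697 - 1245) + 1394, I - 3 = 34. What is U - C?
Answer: -145412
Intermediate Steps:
I = 37 (I = 3 + 34 = 37)
C = -5548 (C = -6942 + 1394 = -5548)
U = -150960 (U = 5*(-34*37*24) = 5*(-1258*24) = 5*(-30192) = -150960)
U - C = -150960 - 1*(-5548) = -150960 + 5548 = -145412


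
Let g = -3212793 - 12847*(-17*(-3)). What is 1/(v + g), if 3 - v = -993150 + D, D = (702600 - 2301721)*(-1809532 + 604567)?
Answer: -1/1926887710602 ≈ -5.1897e-13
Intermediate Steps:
D = 1926884835765 (D = -1599121*(-1204965) = 1926884835765)
v = -1926883842612 (v = 3 - (-993150 + 1926884835765) = 3 - 1*1926883842615 = 3 - 1926883842615 = -1926883842612)
g = -3867990 (g = -3212793 - 12847*51 = -3212793 - 1*655197 = -3212793 - 655197 = -3867990)
1/(v + g) = 1/(-1926883842612 - 3867990) = 1/(-1926887710602) = -1/1926887710602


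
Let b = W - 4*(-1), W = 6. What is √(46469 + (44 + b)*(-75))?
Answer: 13*√251 ≈ 205.96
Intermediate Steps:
b = 10 (b = 6 - 4*(-1) = 6 + 4 = 10)
√(46469 + (44 + b)*(-75)) = √(46469 + (44 + 10)*(-75)) = √(46469 + 54*(-75)) = √(46469 - 4050) = √42419 = 13*√251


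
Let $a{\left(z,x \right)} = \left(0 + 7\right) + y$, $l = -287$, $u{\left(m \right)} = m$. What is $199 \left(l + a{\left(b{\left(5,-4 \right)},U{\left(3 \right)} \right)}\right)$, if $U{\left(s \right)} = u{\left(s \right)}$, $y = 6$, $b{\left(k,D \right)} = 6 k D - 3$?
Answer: $-54526$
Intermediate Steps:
$b{\left(k,D \right)} = -3 + 6 D k$ ($b{\left(k,D \right)} = 6 D k - 3 = -3 + 6 D k$)
$U{\left(s \right)} = s$
$a{\left(z,x \right)} = 13$ ($a{\left(z,x \right)} = \left(0 + 7\right) + 6 = 7 + 6 = 13$)
$199 \left(l + a{\left(b{\left(5,-4 \right)},U{\left(3 \right)} \right)}\right) = 199 \left(-287 + 13\right) = 199 \left(-274\right) = -54526$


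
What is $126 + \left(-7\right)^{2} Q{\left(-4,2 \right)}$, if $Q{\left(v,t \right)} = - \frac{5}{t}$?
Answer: $\frac{7}{2} \approx 3.5$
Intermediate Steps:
$126 + \left(-7\right)^{2} Q{\left(-4,2 \right)} = 126 + \left(-7\right)^{2} \left(- \frac{5}{2}\right) = 126 + 49 \left(\left(-5\right) \frac{1}{2}\right) = 126 + 49 \left(- \frac{5}{2}\right) = 126 - \frac{245}{2} = \frac{7}{2}$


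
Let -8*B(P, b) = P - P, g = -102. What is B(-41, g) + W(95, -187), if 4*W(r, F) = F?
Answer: -187/4 ≈ -46.750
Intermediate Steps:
W(r, F) = F/4
B(P, b) = 0 (B(P, b) = -(P - P)/8 = -1/8*0 = 0)
B(-41, g) + W(95, -187) = 0 + (1/4)*(-187) = 0 - 187/4 = -187/4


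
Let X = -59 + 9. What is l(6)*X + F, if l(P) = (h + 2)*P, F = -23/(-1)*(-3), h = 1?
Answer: -969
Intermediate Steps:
X = -50
F = -69 (F = -23*(-1)*(-3) = 23*(-3) = -69)
l(P) = 3*P (l(P) = (1 + 2)*P = 3*P)
l(6)*X + F = (3*6)*(-50) - 69 = 18*(-50) - 69 = -900 - 69 = -969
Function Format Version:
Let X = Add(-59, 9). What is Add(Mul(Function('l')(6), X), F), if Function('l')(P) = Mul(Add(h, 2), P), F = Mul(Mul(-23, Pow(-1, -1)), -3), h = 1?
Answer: -969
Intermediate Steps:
X = -50
F = -69 (F = Mul(Mul(-23, -1), -3) = Mul(23, -3) = -69)
Function('l')(P) = Mul(3, P) (Function('l')(P) = Mul(Add(1, 2), P) = Mul(3, P))
Add(Mul(Function('l')(6), X), F) = Add(Mul(Mul(3, 6), -50), -69) = Add(Mul(18, -50), -69) = Add(-900, -69) = -969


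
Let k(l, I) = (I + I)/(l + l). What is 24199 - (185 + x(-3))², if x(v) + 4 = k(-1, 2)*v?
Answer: -10770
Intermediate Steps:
k(l, I) = I/l (k(l, I) = (2*I)/((2*l)) = (2*I)*(1/(2*l)) = I/l)
x(v) = -4 - 2*v (x(v) = -4 + (2/(-1))*v = -4 + (2*(-1))*v = -4 - 2*v)
24199 - (185 + x(-3))² = 24199 - (185 + (-4 - 2*(-3)))² = 24199 - (185 + (-4 + 6))² = 24199 - (185 + 2)² = 24199 - 1*187² = 24199 - 1*34969 = 24199 - 34969 = -10770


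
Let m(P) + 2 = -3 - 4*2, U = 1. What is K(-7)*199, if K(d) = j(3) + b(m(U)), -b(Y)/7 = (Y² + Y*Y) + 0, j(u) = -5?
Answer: -471829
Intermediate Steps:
m(P) = -13 (m(P) = -2 + (-3 - 4*2) = -2 + (-3 - 8) = -2 - 11 = -13)
b(Y) = -14*Y² (b(Y) = -7*((Y² + Y*Y) + 0) = -7*((Y² + Y²) + 0) = -7*(2*Y² + 0) = -14*Y²)
K(d) = -2371 (K(d) = -5 - 14*(-13)² = -5 - 14*169 = -5 - 2366 = -2371)
K(-7)*199 = -2371*199 = -471829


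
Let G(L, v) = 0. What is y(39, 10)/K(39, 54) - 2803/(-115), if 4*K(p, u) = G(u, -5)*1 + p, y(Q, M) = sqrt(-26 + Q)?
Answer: 2803/115 + 4*sqrt(13)/39 ≈ 24.744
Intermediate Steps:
K(p, u) = p/4 (K(p, u) = (0*1 + p)/4 = (0 + p)/4 = p/4)
y(39, 10)/K(39, 54) - 2803/(-115) = sqrt(-26 + 39)/(((1/4)*39)) - 2803/(-115) = sqrt(13)/(39/4) - 2803*(-1/115) = sqrt(13)*(4/39) + 2803/115 = 4*sqrt(13)/39 + 2803/115 = 2803/115 + 4*sqrt(13)/39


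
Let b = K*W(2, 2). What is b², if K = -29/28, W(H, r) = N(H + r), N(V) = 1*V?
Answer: 841/49 ≈ 17.163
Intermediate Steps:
N(V) = V
W(H, r) = H + r
K = -29/28 (K = -29*1/28 = -29/28 ≈ -1.0357)
b = -29/7 (b = -29*(2 + 2)/28 = -29/28*4 = -29/7 ≈ -4.1429)
b² = (-29/7)² = 841/49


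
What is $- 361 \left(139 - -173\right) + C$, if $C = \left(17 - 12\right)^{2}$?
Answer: $-112607$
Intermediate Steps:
$C = 25$ ($C = 5^{2} = 25$)
$- 361 \left(139 - -173\right) + C = - 361 \left(139 - -173\right) + 25 = - 361 \left(139 + 173\right) + 25 = \left(-361\right) 312 + 25 = -112632 + 25 = -112607$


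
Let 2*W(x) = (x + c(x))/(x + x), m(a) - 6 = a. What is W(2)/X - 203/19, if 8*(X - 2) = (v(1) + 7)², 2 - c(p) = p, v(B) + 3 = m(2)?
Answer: -16221/1520 ≈ -10.672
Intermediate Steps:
m(a) = 6 + a
v(B) = 5 (v(B) = -3 + (6 + 2) = -3 + 8 = 5)
c(p) = 2 - p
W(x) = 1/(2*x) (W(x) = ((x + (2 - x))/(x + x))/2 = (2/(2*x))/2 = ((1/(2*x))*2)/2 = 1/(2*x))
X = 20 (X = 2 + (5 + 7)²/8 = 2 + (⅛)*12² = 2 + (⅛)*144 = 2 + 18 = 20)
W(2)/X - 203/19 = ((½)/2)/20 - 203/19 = ((½)*(½))*(1/20) - 203*1/19 = (¼)*(1/20) - 203/19 = 1/80 - 203/19 = -16221/1520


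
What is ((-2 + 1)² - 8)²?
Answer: 49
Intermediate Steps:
((-2 + 1)² - 8)² = ((-1)² - 8)² = (1 - 8)² = (-7)² = 49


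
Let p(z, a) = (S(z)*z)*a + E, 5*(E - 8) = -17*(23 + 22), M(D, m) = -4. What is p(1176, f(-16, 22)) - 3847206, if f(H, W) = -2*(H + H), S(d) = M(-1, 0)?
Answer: -4148407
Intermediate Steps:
S(d) = -4
E = -145 (E = 8 + (-17*(23 + 22))/5 = 8 + (-17*45)/5 = 8 + (⅕)*(-765) = 8 - 153 = -145)
f(H, W) = -4*H
p(z, a) = -145 - 4*a*z (p(z, a) = (-4*z)*a - 145 = -4*a*z - 145 = -145 - 4*a*z)
p(1176, f(-16, 22)) - 3847206 = (-145 - 4*(-4*(-16))*1176) - 3847206 = (-145 - 4*64*1176) - 3847206 = (-145 - 301056) - 3847206 = -301201 - 3847206 = -4148407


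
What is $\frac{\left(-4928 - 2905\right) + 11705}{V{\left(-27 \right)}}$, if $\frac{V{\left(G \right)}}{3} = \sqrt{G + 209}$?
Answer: $\frac{1936 \sqrt{182}}{273} \approx 95.671$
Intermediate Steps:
$V{\left(G \right)} = 3 \sqrt{209 + G}$ ($V{\left(G \right)} = 3 \sqrt{G + 209} = 3 \sqrt{209 + G}$)
$\frac{\left(-4928 - 2905\right) + 11705}{V{\left(-27 \right)}} = \frac{\left(-4928 - 2905\right) + 11705}{3 \sqrt{209 - 27}} = \frac{-7833 + 11705}{3 \sqrt{182}} = 3872 \frac{\sqrt{182}}{546} = \frac{1936 \sqrt{182}}{273}$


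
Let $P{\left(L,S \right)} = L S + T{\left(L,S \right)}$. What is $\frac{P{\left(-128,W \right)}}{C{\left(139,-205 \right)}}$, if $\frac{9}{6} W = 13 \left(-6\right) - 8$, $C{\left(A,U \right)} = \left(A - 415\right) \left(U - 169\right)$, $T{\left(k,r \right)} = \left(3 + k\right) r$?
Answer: $\frac{43}{306} \approx 0.14052$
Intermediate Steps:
$T{\left(k,r \right)} = r \left(3 + k\right)$
$C{\left(A,U \right)} = \left(-415 + A\right) \left(-169 + U\right)$
$W = - \frac{172}{3}$ ($W = \frac{2 \left(13 \left(-6\right) - 8\right)}{3} = \frac{2 \left(-78 - 8\right)}{3} = \frac{2}{3} \left(-86\right) = - \frac{172}{3} \approx -57.333$)
$P{\left(L,S \right)} = L S + S \left(3 + L\right)$
$\frac{P{\left(-128,W \right)}}{C{\left(139,-205 \right)}} = \frac{\left(- \frac{172}{3}\right) \left(3 + 2 \left(-128\right)\right)}{70135 - -85075 - 23491 + 139 \left(-205\right)} = \frac{\left(- \frac{172}{3}\right) \left(3 - 256\right)}{70135 + 85075 - 23491 - 28495} = \frac{\left(- \frac{172}{3}\right) \left(-253\right)}{103224} = \frac{43516}{3} \cdot \frac{1}{103224} = \frac{43}{306}$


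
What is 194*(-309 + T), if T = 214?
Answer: -18430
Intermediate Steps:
194*(-309 + T) = 194*(-309 + 214) = 194*(-95) = -18430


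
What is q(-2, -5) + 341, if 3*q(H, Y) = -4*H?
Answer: 1031/3 ≈ 343.67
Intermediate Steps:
q(H, Y) = -4*H/3 (q(H, Y) = (-4*H)/3 = -4*H/3)
q(-2, -5) + 341 = -4/3*(-2) + 341 = 8/3 + 341 = 1031/3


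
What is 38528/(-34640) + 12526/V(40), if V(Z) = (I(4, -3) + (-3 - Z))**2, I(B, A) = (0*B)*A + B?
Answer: 23456222/3292965 ≈ 7.1231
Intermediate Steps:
I(B, A) = B (I(B, A) = 0*A + B = 0 + B = B)
V(Z) = (1 - Z)**2 (V(Z) = (4 + (-3 - Z))**2 = (1 - Z)**2)
38528/(-34640) + 12526/V(40) = 38528/(-34640) + 12526/((-1 + 40)**2) = 38528*(-1/34640) + 12526/(39**2) = -2408/2165 + 12526/1521 = 23456222/3292965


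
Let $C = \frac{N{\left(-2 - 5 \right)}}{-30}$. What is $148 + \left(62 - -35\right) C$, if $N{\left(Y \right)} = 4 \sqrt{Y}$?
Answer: $148 - \frac{194 i \sqrt{7}}{15} \approx 148.0 - 34.218 i$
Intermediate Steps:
$C = - \frac{2 i \sqrt{7}}{15}$ ($C = \frac{4 \sqrt{-2 - 5}}{-30} = 4 \sqrt{-2 - 5} \left(- \frac{1}{30}\right) = 4 \sqrt{-7} \left(- \frac{1}{30}\right) = 4 i \sqrt{7} \left(- \frac{1}{30}\right) = - \frac{2 i \sqrt{7}}{15} \approx - 0.35277 i$)
$148 + \left(62 - -35\right) C = 148 + \left(62 - -35\right) \left(- \frac{2 i \sqrt{7}}{15}\right) = 148 + \left(62 + 35\right) \left(- \frac{2 i \sqrt{7}}{15}\right) = 148 + 97 \left(- \frac{2 i \sqrt{7}}{15}\right) = 148 - \frac{194 i \sqrt{7}}{15}$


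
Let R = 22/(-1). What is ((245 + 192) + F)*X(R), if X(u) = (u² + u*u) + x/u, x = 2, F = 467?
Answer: 9624888/11 ≈ 8.7499e+5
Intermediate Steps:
R = -22 (R = 22*(-1) = -22)
X(u) = 2/u + 2*u² (X(u) = (u² + u*u) + 2/u = (u² + u²) + 2/u = 2*u² + 2/u = 2/u + 2*u²)
((245 + 192) + F)*X(R) = ((245 + 192) + 467)*(2*(1 + (-22)³)/(-22)) = (437 + 467)*(2*(-1/22)*(1 - 10648)) = 904*(2*(-1/22)*(-10647)) = 904*(10647/11) = 9624888/11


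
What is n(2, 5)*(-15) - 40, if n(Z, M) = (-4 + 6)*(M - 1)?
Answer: -160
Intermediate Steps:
n(Z, M) = -2 + 2*M (n(Z, M) = 2*(-1 + M) = -2 + 2*M)
n(2, 5)*(-15) - 40 = (-2 + 2*5)*(-15) - 40 = (-2 + 10)*(-15) - 40 = 8*(-15) - 40 = -120 - 40 = -160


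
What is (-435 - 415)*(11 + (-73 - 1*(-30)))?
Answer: 27200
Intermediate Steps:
(-435 - 415)*(11 + (-73 - 1*(-30))) = -850*(11 + (-73 + 30)) = -850*(11 - 43) = -850*(-32) = 27200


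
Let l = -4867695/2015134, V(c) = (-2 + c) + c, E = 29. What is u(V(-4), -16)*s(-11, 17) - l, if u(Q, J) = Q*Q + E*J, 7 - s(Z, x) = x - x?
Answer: -5129693737/2015134 ≈ -2545.6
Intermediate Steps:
s(Z, x) = 7 (s(Z, x) = 7 - (x - x) = 7 - 1*0 = 7 + 0 = 7)
V(c) = -2 + 2*c
u(Q, J) = Q² + 29*J (u(Q, J) = Q*Q + 29*J = Q² + 29*J)
l = -4867695/2015134 (l = -4867695*1/2015134 = -4867695/2015134 ≈ -2.4156)
u(V(-4), -16)*s(-11, 17) - l = ((-2 + 2*(-4))² + 29*(-16))*7 - 1*(-4867695/2015134) = ((-2 - 8)² - 464)*7 + 4867695/2015134 = ((-10)² - 464)*7 + 4867695/2015134 = (100 - 464)*7 + 4867695/2015134 = -364*7 + 4867695/2015134 = -2548 + 4867695/2015134 = -5129693737/2015134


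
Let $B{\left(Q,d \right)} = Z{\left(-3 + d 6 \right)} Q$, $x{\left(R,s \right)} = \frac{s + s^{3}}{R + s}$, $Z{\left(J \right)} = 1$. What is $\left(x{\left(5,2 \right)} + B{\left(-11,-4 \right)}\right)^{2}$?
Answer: $\frac{4489}{49} \approx 91.612$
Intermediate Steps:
$x{\left(R,s \right)} = \frac{s + s^{3}}{R + s}$
$B{\left(Q,d \right)} = Q$ ($B{\left(Q,d \right)} = 1 Q = Q$)
$\left(x{\left(5,2 \right)} + B{\left(-11,-4 \right)}\right)^{2} = \left(\frac{2 + 2^{3}}{5 + 2} - 11\right)^{2} = \left(\frac{2 + 8}{7} - 11\right)^{2} = \left(\frac{1}{7} \cdot 10 - 11\right)^{2} = \left(\frac{10}{7} - 11\right)^{2} = \left(- \frac{67}{7}\right)^{2} = \frac{4489}{49}$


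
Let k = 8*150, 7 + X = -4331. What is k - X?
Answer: 5538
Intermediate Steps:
X = -4338 (X = -7 - 4331 = -4338)
k = 1200
k - X = 1200 - 1*(-4338) = 1200 + 4338 = 5538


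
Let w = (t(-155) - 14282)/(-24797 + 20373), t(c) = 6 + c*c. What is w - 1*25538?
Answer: -112989861/4424 ≈ -25540.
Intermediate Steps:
t(c) = 6 + c²
w = -9749/4424 (w = ((6 + (-155)²) - 14282)/(-24797 + 20373) = ((6 + 24025) - 14282)/(-4424) = (24031 - 14282)*(-1/4424) = 9749*(-1/4424) = -9749/4424 ≈ -2.2037)
w - 1*25538 = -9749/4424 - 1*25538 = -9749/4424 - 25538 = -112989861/4424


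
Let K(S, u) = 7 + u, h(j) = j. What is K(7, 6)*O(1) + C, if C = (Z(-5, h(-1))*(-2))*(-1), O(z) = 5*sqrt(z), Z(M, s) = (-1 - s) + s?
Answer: 63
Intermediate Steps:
Z(M, s) = -1
C = -2 (C = -1*(-2)*(-1) = 2*(-1) = -2)
K(7, 6)*O(1) + C = (7 + 6)*(5*sqrt(1)) - 2 = 13*(5*1) - 2 = 13*5 - 2 = 65 - 2 = 63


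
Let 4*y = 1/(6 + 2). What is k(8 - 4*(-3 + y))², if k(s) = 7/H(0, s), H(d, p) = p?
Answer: 3136/25281 ≈ 0.12405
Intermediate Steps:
y = 1/32 (y = 1/(4*(6 + 2)) = (¼)/8 = (¼)*(⅛) = 1/32 ≈ 0.031250)
k(s) = 7/s
k(8 - 4*(-3 + y))² = (7/(8 - 4*(-3 + 1/32)))² = (7/(8 - 4*(-95)/32))² = (7/(8 - 1*(-95/8)))² = (7/(8 + 95/8))² = (7/(159/8))² = (7*(8/159))² = (56/159)² = 3136/25281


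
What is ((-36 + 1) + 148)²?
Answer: 12769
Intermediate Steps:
((-36 + 1) + 148)² = (-35 + 148)² = 113² = 12769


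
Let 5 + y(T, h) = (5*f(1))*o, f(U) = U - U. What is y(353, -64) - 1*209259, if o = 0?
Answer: -209264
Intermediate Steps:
f(U) = 0
y(T, h) = -5 (y(T, h) = -5 + (5*0)*0 = -5 + 0*0 = -5 + 0 = -5)
y(353, -64) - 1*209259 = -5 - 1*209259 = -5 - 209259 = -209264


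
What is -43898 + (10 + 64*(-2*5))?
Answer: -44528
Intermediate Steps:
-43898 + (10 + 64*(-2*5)) = -43898 + (10 + 64*(-10)) = -43898 + (10 - 640) = -43898 - 630 = -44528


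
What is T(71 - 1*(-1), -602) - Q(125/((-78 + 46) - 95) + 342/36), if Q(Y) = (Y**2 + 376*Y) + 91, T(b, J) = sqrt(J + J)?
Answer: -217124677/64516 + 2*I*sqrt(301) ≈ -3365.4 + 34.699*I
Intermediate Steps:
T(b, J) = sqrt(2)*sqrt(J) (T(b, J) = sqrt(2*J) = sqrt(2)*sqrt(J))
Q(Y) = 91 + Y**2 + 376*Y
T(71 - 1*(-1), -602) - Q(125/((-78 + 46) - 95) + 342/36) = sqrt(2)*sqrt(-602) - (91 + (125/((-78 + 46) - 95) + 342/36)**2 + 376*(125/((-78 + 46) - 95) + 342/36)) = sqrt(2)*(I*sqrt(602)) - (91 + (125/(-32 - 95) + 342*(1/36))**2 + 376*(125/(-32 - 95) + 342*(1/36))) = 2*I*sqrt(301) - (91 + (125/(-127) + 19/2)**2 + 376*(125/(-127) + 19/2)) = 2*I*sqrt(301) - (91 + (125*(-1/127) + 19/2)**2 + 376*(125*(-1/127) + 19/2)) = 2*I*sqrt(301) - (91 + (-125/127 + 19/2)**2 + 376*(-125/127 + 19/2)) = 2*I*sqrt(301) - (91 + (2163/254)**2 + 376*(2163/254)) = 2*I*sqrt(301) - (91 + 4678569/64516 + 406644/127) = 2*I*sqrt(301) - 1*217124677/64516 = 2*I*sqrt(301) - 217124677/64516 = -217124677/64516 + 2*I*sqrt(301)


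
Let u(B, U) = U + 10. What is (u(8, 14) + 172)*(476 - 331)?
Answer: 28420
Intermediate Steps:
u(B, U) = 10 + U
(u(8, 14) + 172)*(476 - 331) = ((10 + 14) + 172)*(476 - 331) = (24 + 172)*145 = 196*145 = 28420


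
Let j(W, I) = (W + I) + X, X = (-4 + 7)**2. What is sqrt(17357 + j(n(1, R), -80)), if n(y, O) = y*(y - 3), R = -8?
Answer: 2*sqrt(4321) ≈ 131.47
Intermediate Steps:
X = 9 (X = 3**2 = 9)
n(y, O) = y*(-3 + y)
j(W, I) = 9 + I + W (j(W, I) = (W + I) + 9 = (I + W) + 9 = 9 + I + W)
sqrt(17357 + j(n(1, R), -80)) = sqrt(17357 + (9 - 80 + 1*(-3 + 1))) = sqrt(17357 + (9 - 80 + 1*(-2))) = sqrt(17357 + (9 - 80 - 2)) = sqrt(17357 - 73) = sqrt(17284) = 2*sqrt(4321)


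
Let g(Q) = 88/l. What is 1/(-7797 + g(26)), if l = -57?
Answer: -57/444517 ≈ -0.00012823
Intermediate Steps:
g(Q) = -88/57 (g(Q) = 88/(-57) = 88*(-1/57) = -88/57)
1/(-7797 + g(26)) = 1/(-7797 - 88/57) = 1/(-444517/57) = -57/444517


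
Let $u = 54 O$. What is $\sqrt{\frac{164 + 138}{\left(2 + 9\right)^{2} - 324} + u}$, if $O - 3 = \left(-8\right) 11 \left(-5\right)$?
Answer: $\frac{2 \sqrt{246435098}}{203} \approx 154.66$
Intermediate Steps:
$O = 443$ ($O = 3 + \left(-8\right) 11 \left(-5\right) = 3 - -440 = 3 + 440 = 443$)
$u = 23922$ ($u = 54 \cdot 443 = 23922$)
$\sqrt{\frac{164 + 138}{\left(2 + 9\right)^{2} - 324} + u} = \sqrt{\frac{164 + 138}{\left(2 + 9\right)^{2} - 324} + 23922} = \sqrt{\frac{1}{11^{2} - 324} \cdot 302 + 23922} = \sqrt{\frac{1}{121 - 324} \cdot 302 + 23922} = \sqrt{\frac{1}{-203} \cdot 302 + 23922} = \sqrt{\left(- \frac{1}{203}\right) 302 + 23922} = \sqrt{- \frac{302}{203} + 23922} = \sqrt{\frac{4855864}{203}} = \frac{2 \sqrt{246435098}}{203}$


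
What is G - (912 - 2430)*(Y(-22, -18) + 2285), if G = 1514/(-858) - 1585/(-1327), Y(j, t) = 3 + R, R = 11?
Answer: 1986730170032/569283 ≈ 3.4899e+6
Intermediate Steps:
Y(j, t) = 14 (Y(j, t) = 3 + 11 = 14)
G = -324574/569283 (G = 1514*(-1/858) - 1585*(-1/1327) = -757/429 + 1585/1327 = -324574/569283 ≈ -0.57015)
G - (912 - 2430)*(Y(-22, -18) + 2285) = -324574/569283 - (912 - 2430)*(14 + 2285) = -324574/569283 - (-1518)*2299 = -324574/569283 - 1*(-3489882) = -324574/569283 + 3489882 = 1986730170032/569283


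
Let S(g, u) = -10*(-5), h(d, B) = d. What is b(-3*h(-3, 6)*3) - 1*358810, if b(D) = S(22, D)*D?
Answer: -357460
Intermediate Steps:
S(g, u) = 50
b(D) = 50*D
b(-3*h(-3, 6)*3) - 1*358810 = 50*(-3*(-3)*3) - 1*358810 = 50*(9*3) - 358810 = 50*27 - 358810 = 1350 - 358810 = -357460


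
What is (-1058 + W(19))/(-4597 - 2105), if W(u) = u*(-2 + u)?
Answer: 245/2234 ≈ 0.10967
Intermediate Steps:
(-1058 + W(19))/(-4597 - 2105) = (-1058 + 19*(-2 + 19))/(-4597 - 2105) = (-1058 + 19*17)/(-6702) = (-1058 + 323)*(-1/6702) = -735*(-1/6702) = 245/2234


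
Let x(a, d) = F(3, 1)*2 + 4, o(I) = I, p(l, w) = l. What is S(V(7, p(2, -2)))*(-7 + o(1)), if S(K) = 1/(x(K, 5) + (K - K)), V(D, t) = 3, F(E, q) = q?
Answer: -1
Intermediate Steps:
x(a, d) = 6 (x(a, d) = 1*2 + 4 = 2 + 4 = 6)
S(K) = ⅙ (S(K) = 1/(6 + (K - K)) = 1/(6 + 0) = 1/6 = ⅙)
S(V(7, p(2, -2)))*(-7 + o(1)) = (-7 + 1)/6 = (⅙)*(-6) = -1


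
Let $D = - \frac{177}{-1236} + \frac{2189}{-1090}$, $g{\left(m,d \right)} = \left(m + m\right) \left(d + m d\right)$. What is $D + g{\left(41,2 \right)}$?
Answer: $\frac{1546212741}{224540} \approx 6886.1$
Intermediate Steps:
$g{\left(m,d \right)} = 2 m \left(d + d m\right)$
$D = - \frac{418779}{224540}$ ($D = \left(-177\right) \left(- \frac{1}{1236}\right) + 2189 \left(- \frac{1}{1090}\right) = \frac{59}{412} - \frac{2189}{1090} = - \frac{418779}{224540} \approx -1.8651$)
$D + g{\left(41,2 \right)} = - \frac{418779}{224540} + 2 \cdot 2 \cdot 41 \left(1 + 41\right) = - \frac{418779}{224540} + 2 \cdot 2 \cdot 41 \cdot 42 = - \frac{418779}{224540} + 6888 = \frac{1546212741}{224540}$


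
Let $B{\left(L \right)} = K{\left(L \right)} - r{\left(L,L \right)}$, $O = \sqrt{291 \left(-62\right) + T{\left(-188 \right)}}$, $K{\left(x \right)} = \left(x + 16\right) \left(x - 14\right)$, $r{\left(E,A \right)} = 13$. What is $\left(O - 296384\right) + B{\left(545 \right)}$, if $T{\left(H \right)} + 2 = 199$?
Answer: $1494 + i \sqrt{17845} \approx 1494.0 + 133.59 i$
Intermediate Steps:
$T{\left(H \right)} = 197$ ($T{\left(H \right)} = -2 + 199 = 197$)
$K{\left(x \right)} = \left(-14 + x\right) \left(16 + x\right)$ ($K{\left(x \right)} = \left(16 + x\right) \left(-14 + x\right) = \left(-14 + x\right) \left(16 + x\right)$)
$O = i \sqrt{17845}$ ($O = \sqrt{291 \left(-62\right) + 197} = \sqrt{-18042 + 197} = \sqrt{-17845} = i \sqrt{17845} \approx 133.59 i$)
$B{\left(L \right)} = -237 + L^{2} + 2 L$ ($B{\left(L \right)} = \left(-224 + L^{2} + 2 L\right) - 13 = -237 + L^{2} + 2 L$)
$\left(O - 296384\right) + B{\left(545 \right)} = \left(i \sqrt{17845} - 296384\right) + \left(-237 + 545^{2} + 2 \cdot 545\right) = \left(-296384 + i \sqrt{17845}\right) + \left(-237 + 297025 + 1090\right) = \left(-296384 + i \sqrt{17845}\right) + 297878 = 1494 + i \sqrt{17845}$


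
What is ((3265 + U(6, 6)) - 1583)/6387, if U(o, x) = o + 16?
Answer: 568/2129 ≈ 0.26679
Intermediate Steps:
U(o, x) = 16 + o
((3265 + U(6, 6)) - 1583)/6387 = ((3265 + (16 + 6)) - 1583)/6387 = ((3265 + 22) - 1583)*(1/6387) = (3287 - 1583)*(1/6387) = 1704*(1/6387) = 568/2129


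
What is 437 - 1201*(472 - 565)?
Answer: 112130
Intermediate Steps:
437 - 1201*(472 - 565) = 437 - 1201*(-93) = 437 + 111693 = 112130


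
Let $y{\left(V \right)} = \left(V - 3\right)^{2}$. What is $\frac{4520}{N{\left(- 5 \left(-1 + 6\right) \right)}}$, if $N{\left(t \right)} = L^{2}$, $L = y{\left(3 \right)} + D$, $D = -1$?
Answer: $4520$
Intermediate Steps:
$y{\left(V \right)} = \left(-3 + V\right)^{2}$
$L = -1$ ($L = \left(-3 + 3\right)^{2} - 1 = 0^{2} - 1 = 0 - 1 = -1$)
$N{\left(t \right)} = 1$ ($N{\left(t \right)} = \left(-1\right)^{2} = 1$)
$\frac{4520}{N{\left(- 5 \left(-1 + 6\right) \right)}} = \frac{4520}{1} = 4520 \cdot 1 = 4520$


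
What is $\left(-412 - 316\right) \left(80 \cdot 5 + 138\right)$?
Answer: $-391664$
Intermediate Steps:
$\left(-412 - 316\right) \left(80 \cdot 5 + 138\right) = - 728 \left(400 + 138\right) = \left(-728\right) 538 = -391664$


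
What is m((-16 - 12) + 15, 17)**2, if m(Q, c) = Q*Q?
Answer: 28561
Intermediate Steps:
m(Q, c) = Q**2
m((-16 - 12) + 15, 17)**2 = (((-16 - 12) + 15)**2)**2 = ((-28 + 15)**2)**2 = ((-13)**2)**2 = 169**2 = 28561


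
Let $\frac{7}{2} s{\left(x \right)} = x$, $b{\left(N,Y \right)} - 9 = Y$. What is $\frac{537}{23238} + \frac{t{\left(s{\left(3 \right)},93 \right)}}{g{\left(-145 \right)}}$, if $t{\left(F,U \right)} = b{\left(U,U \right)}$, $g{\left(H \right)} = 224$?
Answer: $\frac{207547}{433776} \approx 0.47847$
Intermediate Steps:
$b{\left(N,Y \right)} = 9 + Y$
$s{\left(x \right)} = \frac{2 x}{7}$
$t{\left(F,U \right)} = 9 + U$
$\frac{537}{23238} + \frac{t{\left(s{\left(3 \right)},93 \right)}}{g{\left(-145 \right)}} = \frac{537}{23238} + \frac{9 + 93}{224} = 537 \cdot \frac{1}{23238} + 102 \cdot \frac{1}{224} = \frac{179}{7746} + \frac{51}{112} = \frac{207547}{433776}$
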